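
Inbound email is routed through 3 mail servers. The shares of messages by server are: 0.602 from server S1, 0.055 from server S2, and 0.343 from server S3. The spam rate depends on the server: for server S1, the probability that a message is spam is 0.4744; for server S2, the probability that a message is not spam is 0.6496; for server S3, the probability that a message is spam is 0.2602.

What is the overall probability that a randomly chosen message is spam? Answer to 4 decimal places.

P(S|S2) = 1 − 0.6496 = 0.3504.
P(S) = P(S|S1)·P(S1) + P(S|S2)·P(S2) + P(S|S3)·P(S3)
      = 0.4744·0.602 + 0.3504·0.055 + 0.2602·0.343
      = 0.2855888 + 0.019272 + 0.0892486 = 0.3941094

0.3941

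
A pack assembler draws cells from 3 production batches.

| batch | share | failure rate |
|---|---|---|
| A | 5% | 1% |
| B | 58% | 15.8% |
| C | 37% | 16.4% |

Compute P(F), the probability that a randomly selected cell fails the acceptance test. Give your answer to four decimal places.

0.1528

P(F) = P(F|A)·P(A) + P(F|B)·P(B) + P(F|C)·P(C)
      = 0.01·0.05 + 0.158·0.58 + 0.164·0.37
      = 0.0005 + 0.09164 + 0.06068 = 0.15282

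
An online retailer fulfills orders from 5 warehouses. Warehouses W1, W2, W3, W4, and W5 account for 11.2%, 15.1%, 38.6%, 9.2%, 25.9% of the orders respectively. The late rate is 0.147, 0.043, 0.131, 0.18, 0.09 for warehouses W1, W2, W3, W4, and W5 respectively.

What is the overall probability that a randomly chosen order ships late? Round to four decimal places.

0.1134

Summing over the partition,
P(L) = P(L|W1)·P(W1) + P(L|W2)·P(W2) + P(L|W3)·P(W3) + P(L|W4)·P(W4) + P(L|W5)·P(W5)
      = 0.147·0.112 + 0.043·0.151 + 0.131·0.386 + 0.18·0.092 + 0.09·0.259
      = 0.016464 + 0.006493 + 0.050566 + 0.01656 + 0.02331 = 0.113393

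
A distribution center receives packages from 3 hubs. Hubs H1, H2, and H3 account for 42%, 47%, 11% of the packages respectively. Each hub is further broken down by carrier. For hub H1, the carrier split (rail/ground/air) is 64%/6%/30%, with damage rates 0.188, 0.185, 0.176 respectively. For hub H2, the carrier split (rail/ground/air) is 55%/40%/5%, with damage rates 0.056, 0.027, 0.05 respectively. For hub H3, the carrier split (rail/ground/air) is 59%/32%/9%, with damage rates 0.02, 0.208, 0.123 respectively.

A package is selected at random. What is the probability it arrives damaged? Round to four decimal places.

P(D) ≈ 0.1079

P(D|H1) = 0.64·0.188 + 0.06·0.185 + 0.3·0.176 = 0.12032 + 0.0111 + 0.0528 = 0.18422
P(D|H2) = 0.55·0.056 + 0.4·0.027 + 0.05·0.05 = 0.0308 + 0.0108 + 0.0025 = 0.0441
P(D|H3) = 0.59·0.02 + 0.32·0.208 + 0.09·0.123 = 0.0118 + 0.06656 + 0.01107 = 0.08943
By total probability over the outer partition,
P(D) = 0.42·0.18422 + 0.47·0.0441 + 0.11·0.08943
      = 0.0773724 + 0.020727 + 0.0098373 = 0.1079367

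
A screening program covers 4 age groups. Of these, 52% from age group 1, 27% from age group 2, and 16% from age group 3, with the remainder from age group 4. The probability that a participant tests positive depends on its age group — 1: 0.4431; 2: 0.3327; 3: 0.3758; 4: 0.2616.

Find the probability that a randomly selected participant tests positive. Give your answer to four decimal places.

P(4) = 1 − (0.52 + 0.27 + 0.16) = 0.05.
P(T) = P(T|1)·P(1) + P(T|2)·P(2) + P(T|3)·P(3) + P(T|4)·P(4)
      = 0.4431·0.52 + 0.3327·0.27 + 0.3758·0.16 + 0.2616·0.05
      = 0.230412 + 0.089829 + 0.060128 + 0.01308 = 0.393449

P(T) ≈ 0.3934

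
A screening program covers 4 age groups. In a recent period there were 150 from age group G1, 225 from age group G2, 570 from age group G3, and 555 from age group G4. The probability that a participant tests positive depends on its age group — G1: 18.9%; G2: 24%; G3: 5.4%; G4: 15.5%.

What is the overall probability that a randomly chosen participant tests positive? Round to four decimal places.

0.1328

Total: 150 + 225 + 570 + 555 = 1500.
P(G1) = 150/1500 = 0.1. P(G2) = 225/1500 = 0.15. P(G3) = 570/1500 = 0.38. P(G4) = 555/1500 = 0.37.
P(T) = P(T|G1)·P(G1) + P(T|G2)·P(G2) + P(T|G3)·P(G3) + P(T|G4)·P(G4)
      = 0.189·0.1 + 0.24·0.15 + 0.054·0.38 + 0.155·0.37
      = 0.0189 + 0.036 + 0.02052 + 0.05735 = 0.13277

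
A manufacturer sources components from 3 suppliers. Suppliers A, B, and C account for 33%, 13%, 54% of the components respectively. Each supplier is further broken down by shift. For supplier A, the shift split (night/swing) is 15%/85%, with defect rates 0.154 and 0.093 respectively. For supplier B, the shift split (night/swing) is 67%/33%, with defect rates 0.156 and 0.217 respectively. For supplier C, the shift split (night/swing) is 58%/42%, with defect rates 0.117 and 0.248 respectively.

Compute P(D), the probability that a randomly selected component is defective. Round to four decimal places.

P(D) ≈ 0.1495

P(D|A) = 0.15·0.154 + 0.85·0.093 = 0.0231 + 0.07905 = 0.10215
P(D|B) = 0.67·0.156 + 0.33·0.217 = 0.10452 + 0.07161 = 0.17613
P(D|C) = 0.58·0.117 + 0.42·0.248 = 0.06786 + 0.10416 = 0.17202
Then overall,
P(D) = 0.33·0.10215 + 0.13·0.17613 + 0.54·0.17202
      = 0.0337095 + 0.0228969 + 0.0928908 = 0.1494972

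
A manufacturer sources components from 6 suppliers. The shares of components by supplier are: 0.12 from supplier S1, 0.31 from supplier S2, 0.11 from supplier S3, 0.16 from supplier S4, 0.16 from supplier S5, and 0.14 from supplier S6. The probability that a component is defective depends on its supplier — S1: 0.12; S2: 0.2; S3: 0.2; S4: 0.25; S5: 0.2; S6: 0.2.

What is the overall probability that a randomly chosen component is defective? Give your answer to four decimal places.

By the law of total probability,
P(D) = P(D|S1)·P(S1) + P(D|S2)·P(S2) + P(D|S3)·P(S3) + P(D|S4)·P(S4) + P(D|S5)·P(S5) + P(D|S6)·P(S6)
      = 0.12·0.12 + 0.2·0.31 + 0.2·0.11 + 0.25·0.16 + 0.2·0.16 + 0.2·0.14
      = 0.0144 + 0.062 + 0.022 + 0.04 + 0.032 + 0.028 = 0.1984

0.1984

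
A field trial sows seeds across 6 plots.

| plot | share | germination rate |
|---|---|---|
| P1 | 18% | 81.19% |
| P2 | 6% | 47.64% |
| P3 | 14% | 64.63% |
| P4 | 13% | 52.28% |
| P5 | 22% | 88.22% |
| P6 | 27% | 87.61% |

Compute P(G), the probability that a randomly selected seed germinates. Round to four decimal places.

P(G) ≈ 0.7638

P(G) = P(G|P1)·P(P1) + P(G|P2)·P(P2) + P(G|P3)·P(P3) + P(G|P4)·P(P4) + P(G|P5)·P(P5) + P(G|P6)·P(P6)
      = 0.8119·0.18 + 0.4764·0.06 + 0.6463·0.14 + 0.5228·0.13 + 0.8822·0.22 + 0.8761·0.27
      = 0.146142 + 0.028584 + 0.090482 + 0.067964 + 0.194084 + 0.236547 = 0.763803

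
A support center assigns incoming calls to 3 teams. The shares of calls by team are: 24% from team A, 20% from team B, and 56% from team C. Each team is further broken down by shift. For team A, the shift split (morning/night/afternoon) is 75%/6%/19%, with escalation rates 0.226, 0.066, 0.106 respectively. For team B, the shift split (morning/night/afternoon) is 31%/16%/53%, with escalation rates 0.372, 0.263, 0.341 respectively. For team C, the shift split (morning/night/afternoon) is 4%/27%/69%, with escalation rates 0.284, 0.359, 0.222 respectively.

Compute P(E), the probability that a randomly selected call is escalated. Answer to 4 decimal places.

0.2605

P(E|A) = 0.75·0.226 + 0.06·0.066 + 0.19·0.106 = 0.1695 + 0.00396 + 0.02014 = 0.1936
P(E|B) = 0.31·0.372 + 0.16·0.263 + 0.53·0.341 = 0.11532 + 0.04208 + 0.18073 = 0.33813
P(E|C) = 0.04·0.284 + 0.27·0.359 + 0.69·0.222 = 0.01136 + 0.09693 + 0.15318 = 0.26147
By total probability over the outer partition,
P(E) = 0.24·0.1936 + 0.2·0.33813 + 0.56·0.26147
      = 0.046464 + 0.067626 + 0.1464232 = 0.2605132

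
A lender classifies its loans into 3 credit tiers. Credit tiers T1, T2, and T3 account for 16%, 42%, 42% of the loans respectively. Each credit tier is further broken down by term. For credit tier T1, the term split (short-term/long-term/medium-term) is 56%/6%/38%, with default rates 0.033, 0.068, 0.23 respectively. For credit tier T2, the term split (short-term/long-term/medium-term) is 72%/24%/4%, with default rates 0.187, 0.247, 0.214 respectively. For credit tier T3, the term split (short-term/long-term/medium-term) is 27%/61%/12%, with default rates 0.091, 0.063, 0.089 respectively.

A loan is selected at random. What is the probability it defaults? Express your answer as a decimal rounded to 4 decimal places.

0.1336

P(D|T1) = 0.56·0.033 + 0.06·0.068 + 0.38·0.23 = 0.01848 + 0.00408 + 0.0874 = 0.10996
P(D|T2) = 0.72·0.187 + 0.24·0.247 + 0.04·0.214 = 0.13464 + 0.05928 + 0.00856 = 0.20248
P(D|T3) = 0.27·0.091 + 0.61·0.063 + 0.12·0.089 = 0.02457 + 0.03843 + 0.01068 = 0.07368
Then overall,
P(D) = 0.16·0.10996 + 0.42·0.20248 + 0.42·0.07368
      = 0.0175936 + 0.0850416 + 0.0309456 = 0.1335808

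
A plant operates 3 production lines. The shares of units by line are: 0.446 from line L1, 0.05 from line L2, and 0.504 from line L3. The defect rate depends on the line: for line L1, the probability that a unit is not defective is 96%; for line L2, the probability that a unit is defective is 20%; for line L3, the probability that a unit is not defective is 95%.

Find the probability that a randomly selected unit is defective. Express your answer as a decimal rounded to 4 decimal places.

0.0530

P(D|L1) = 1 − 0.96 = 0.04.
P(D|L3) = 1 − 0.95 = 0.05.
P(D) = P(D|L1)·P(L1) + P(D|L2)·P(L2) + P(D|L3)·P(L3)
      = 0.04·0.446 + 0.2·0.05 + 0.05·0.504
      = 0.01784 + 0.01 + 0.0252 = 0.05304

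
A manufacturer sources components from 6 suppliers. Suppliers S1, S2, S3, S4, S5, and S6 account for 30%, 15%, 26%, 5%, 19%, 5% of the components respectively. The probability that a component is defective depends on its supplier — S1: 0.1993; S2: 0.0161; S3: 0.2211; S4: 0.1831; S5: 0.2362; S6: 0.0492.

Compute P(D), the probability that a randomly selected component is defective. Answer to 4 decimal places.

Using total probability over the partition,
P(D) = P(D|S1)·P(S1) + P(D|S2)·P(S2) + P(D|S3)·P(S3) + P(D|S4)·P(S4) + P(D|S5)·P(S5) + P(D|S6)·P(S6)
      = 0.1993·0.3 + 0.0161·0.15 + 0.2211·0.26 + 0.1831·0.05 + 0.2362·0.19 + 0.0492·0.05
      = 0.05979 + 0.002415 + 0.057486 + 0.009155 + 0.044878 + 0.00246 = 0.176184

P(D) ≈ 0.1762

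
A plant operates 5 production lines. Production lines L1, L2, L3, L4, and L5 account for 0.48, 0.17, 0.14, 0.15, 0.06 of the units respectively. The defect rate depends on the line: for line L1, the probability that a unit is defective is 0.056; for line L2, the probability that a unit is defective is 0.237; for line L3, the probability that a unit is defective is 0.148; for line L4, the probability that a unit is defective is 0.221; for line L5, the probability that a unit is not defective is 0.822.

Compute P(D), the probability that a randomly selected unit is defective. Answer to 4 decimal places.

0.1317

P(D|L5) = 1 − 0.822 = 0.178.
P(D) = P(D|L1)·P(L1) + P(D|L2)·P(L2) + P(D|L3)·P(L3) + P(D|L4)·P(L4) + P(D|L5)·P(L5)
      = 0.056·0.48 + 0.237·0.17 + 0.148·0.14 + 0.221·0.15 + 0.178·0.06
      = 0.02688 + 0.04029 + 0.02072 + 0.03315 + 0.01068 = 0.13172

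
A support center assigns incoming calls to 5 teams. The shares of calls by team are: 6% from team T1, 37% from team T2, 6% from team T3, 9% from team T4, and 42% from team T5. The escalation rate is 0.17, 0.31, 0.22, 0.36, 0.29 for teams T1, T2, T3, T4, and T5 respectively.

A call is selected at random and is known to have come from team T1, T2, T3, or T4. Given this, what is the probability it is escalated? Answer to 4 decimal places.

0.2940

Let S = {T1, T2, T3, T4}.
P(S) = 0.06 + 0.37 + 0.06 + 0.09 = 0.58.
P(E ∩ S) = 0.17·0.06 + 0.31·0.37 + 0.22·0.06 + 0.36·0.09 = 0.0102 + 0.1147 + 0.0132 + 0.0324 = 0.1705.
P(E | S) = 0.1705 / 0.58 = 0.293966…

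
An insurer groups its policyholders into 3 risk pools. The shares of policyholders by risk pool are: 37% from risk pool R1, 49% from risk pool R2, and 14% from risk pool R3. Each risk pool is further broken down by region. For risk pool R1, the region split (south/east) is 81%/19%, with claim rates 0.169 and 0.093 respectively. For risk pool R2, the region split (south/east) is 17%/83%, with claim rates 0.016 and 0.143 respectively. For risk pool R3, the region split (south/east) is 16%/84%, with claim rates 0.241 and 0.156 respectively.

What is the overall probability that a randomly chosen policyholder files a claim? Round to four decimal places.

P(C|R1) = 0.81·0.169 + 0.19·0.093 = 0.13689 + 0.01767 = 0.15456
P(C|R2) = 0.17·0.016 + 0.83·0.143 = 0.00272 + 0.11869 = 0.12141
P(C|R3) = 0.16·0.241 + 0.84·0.156 = 0.03856 + 0.13104 = 0.1696
By total probability over the outer partition,
P(C) = 0.37·0.15456 + 0.49·0.12141 + 0.14·0.1696
      = 0.0571872 + 0.0594909 + 0.023744 = 0.1404221

0.1404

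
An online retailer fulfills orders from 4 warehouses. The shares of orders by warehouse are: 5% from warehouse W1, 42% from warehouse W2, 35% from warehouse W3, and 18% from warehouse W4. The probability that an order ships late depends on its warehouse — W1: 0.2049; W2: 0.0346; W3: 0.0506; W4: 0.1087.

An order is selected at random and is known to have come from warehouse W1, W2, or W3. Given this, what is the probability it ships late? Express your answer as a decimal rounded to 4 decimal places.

0.0518

Let S = {W1, W2, W3}.
P(S) = 0.05 + 0.42 + 0.35 = 0.82.
P(L ∩ S) = 0.2049·0.05 + 0.0346·0.42 + 0.0506·0.35 = 0.010245 + 0.014532 + 0.01771 = 0.042487.
P(L | S) = 0.042487 / 0.82 = 0.051813…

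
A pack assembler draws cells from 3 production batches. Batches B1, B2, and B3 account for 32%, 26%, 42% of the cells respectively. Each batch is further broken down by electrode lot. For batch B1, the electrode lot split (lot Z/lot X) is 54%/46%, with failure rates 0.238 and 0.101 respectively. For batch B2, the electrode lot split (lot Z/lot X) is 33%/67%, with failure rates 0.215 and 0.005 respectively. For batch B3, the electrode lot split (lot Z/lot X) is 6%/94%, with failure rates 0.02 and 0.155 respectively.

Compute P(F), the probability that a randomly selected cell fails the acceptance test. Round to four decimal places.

P(F|B1) = 0.54·0.238 + 0.46·0.101 = 0.12852 + 0.04646 = 0.17498
P(F|B2) = 0.33·0.215 + 0.67·0.005 = 0.07095 + 0.00335 = 0.0743
P(F|B3) = 0.06·0.02 + 0.94·0.155 = 0.0012 + 0.1457 = 0.1469
By total probability over the outer partition,
P(F) = 0.32·0.17498 + 0.26·0.0743 + 0.42·0.1469
      = 0.0559936 + 0.019318 + 0.061698 = 0.1370096

P(F) ≈ 0.1370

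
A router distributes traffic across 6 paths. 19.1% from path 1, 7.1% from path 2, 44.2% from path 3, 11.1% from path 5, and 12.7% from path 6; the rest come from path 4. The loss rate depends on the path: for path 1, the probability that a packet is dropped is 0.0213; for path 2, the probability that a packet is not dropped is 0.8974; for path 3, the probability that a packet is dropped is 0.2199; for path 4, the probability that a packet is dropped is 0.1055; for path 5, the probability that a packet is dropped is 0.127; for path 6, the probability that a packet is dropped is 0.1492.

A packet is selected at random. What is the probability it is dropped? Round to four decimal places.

P(4) = 1 − (0.191 + 0.071 + 0.442 + 0.111 + 0.127) = 0.058.
P(L|2) = 1 − 0.8974 = 0.1026.
P(L) = P(L|1)·P(1) + P(L|2)·P(2) + P(L|3)·P(3) + P(L|4)·P(4) + P(L|5)·P(5) + P(L|6)·P(6)
      = 0.0213·0.191 + 0.1026·0.071 + 0.2199·0.442 + 0.1055·0.058 + 0.127·0.111 + 0.1492·0.127
      = 0.0040683 + 0.0072846 + 0.0971958 + 0.006119 + 0.014097 + 0.0189484 = 0.1477131

P(L) ≈ 0.1477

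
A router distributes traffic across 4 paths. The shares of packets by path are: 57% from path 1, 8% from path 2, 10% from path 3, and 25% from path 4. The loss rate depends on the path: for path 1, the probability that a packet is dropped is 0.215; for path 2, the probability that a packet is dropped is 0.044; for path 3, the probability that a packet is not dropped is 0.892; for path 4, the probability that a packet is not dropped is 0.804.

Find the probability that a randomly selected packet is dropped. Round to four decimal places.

P(L|3) = 1 − 0.892 = 0.108.
P(L|4) = 1 − 0.804 = 0.196.
P(L) = P(L|1)·P(1) + P(L|2)·P(2) + P(L|3)·P(3) + P(L|4)·P(4)
      = 0.215·0.57 + 0.044·0.08 + 0.108·0.1 + 0.196·0.25
      = 0.12255 + 0.00352 + 0.0108 + 0.049 = 0.18587

P(L) ≈ 0.1859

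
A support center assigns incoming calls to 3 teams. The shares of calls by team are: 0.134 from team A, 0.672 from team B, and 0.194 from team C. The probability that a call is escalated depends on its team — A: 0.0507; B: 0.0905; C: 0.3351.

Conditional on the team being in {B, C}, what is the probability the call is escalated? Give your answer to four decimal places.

Let S = {B, C}.
P(S) = 0.672 + 0.194 = 0.866.
P(E ∩ S) = 0.0905·0.672 + 0.3351·0.194 = 0.060816 + 0.0650094 = 0.1258254.
P(E | S) = 0.1258254 / 0.866 = 0.145295…

0.1453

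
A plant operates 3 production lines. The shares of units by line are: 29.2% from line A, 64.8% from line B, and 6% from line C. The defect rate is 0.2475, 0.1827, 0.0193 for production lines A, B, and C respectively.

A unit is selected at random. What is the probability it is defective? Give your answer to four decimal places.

P(D) ≈ 0.1918

P(D) = P(D|A)·P(A) + P(D|B)·P(B) + P(D|C)·P(C)
      = 0.2475·0.292 + 0.1827·0.648 + 0.0193·0.06
      = 0.07227 + 0.1183896 + 0.001158 = 0.1918176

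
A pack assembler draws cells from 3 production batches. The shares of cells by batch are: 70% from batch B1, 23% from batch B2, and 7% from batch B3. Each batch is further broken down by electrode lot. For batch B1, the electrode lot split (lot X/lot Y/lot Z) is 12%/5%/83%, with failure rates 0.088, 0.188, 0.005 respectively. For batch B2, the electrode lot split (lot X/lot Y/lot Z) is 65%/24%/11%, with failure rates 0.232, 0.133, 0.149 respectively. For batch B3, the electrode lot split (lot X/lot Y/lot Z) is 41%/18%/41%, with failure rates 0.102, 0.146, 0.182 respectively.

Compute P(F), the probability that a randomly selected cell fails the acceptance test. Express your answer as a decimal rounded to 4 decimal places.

P(F|B1) = 0.12·0.088 + 0.05·0.188 + 0.83·0.005 = 0.01056 + 0.0094 + 0.00415 = 0.02411
P(F|B2) = 0.65·0.232 + 0.24·0.133 + 0.11·0.149 = 0.1508 + 0.03192 + 0.01639 = 0.19911
P(F|B3) = 0.41·0.102 + 0.18·0.146 + 0.41·0.182 = 0.04182 + 0.02628 + 0.07462 = 0.14272
By total probability over the outer partition,
P(F) = 0.7·0.02411 + 0.23·0.19911 + 0.07·0.14272
      = 0.016877 + 0.0457953 + 0.0099904 = 0.0726627

P(F) ≈ 0.0727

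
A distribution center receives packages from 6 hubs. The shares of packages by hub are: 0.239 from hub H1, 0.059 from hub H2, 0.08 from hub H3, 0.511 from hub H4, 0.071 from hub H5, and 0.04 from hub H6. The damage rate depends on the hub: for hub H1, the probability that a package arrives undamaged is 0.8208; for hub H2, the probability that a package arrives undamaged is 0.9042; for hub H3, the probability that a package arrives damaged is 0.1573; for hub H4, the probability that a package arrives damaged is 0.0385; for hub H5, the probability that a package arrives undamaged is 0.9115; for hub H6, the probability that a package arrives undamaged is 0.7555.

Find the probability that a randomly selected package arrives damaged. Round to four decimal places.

P(D|H1) = 1 − 0.8208 = 0.1792.
P(D|H2) = 1 − 0.9042 = 0.0958.
P(D|H5) = 1 − 0.9115 = 0.0885.
P(D|H6) = 1 − 0.7555 = 0.2445.
P(D) = P(D|H1)·P(H1) + P(D|H2)·P(H2) + P(D|H3)·P(H3) + P(D|H4)·P(H4) + P(D|H5)·P(H5) + P(D|H6)·P(H6)
      = 0.1792·0.239 + 0.0958·0.059 + 0.1573·0.08 + 0.0385·0.511 + 0.0885·0.071 + 0.2445·0.04
      = 0.0428288 + 0.0056522 + 0.012584 + 0.0196735 + 0.0062835 + 0.00978 = 0.096802

P(D) ≈ 0.0968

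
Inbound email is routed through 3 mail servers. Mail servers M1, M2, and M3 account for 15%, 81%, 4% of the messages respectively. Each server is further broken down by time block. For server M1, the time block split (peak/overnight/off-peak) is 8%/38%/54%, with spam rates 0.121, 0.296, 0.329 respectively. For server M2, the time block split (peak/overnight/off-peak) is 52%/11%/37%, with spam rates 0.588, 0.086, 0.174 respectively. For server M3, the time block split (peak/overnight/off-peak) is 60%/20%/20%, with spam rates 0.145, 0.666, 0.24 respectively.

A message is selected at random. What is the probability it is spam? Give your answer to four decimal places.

P(S|M1) = 0.08·0.121 + 0.38·0.296 + 0.54·0.329 = 0.00968 + 0.11248 + 0.17766 = 0.29982
P(S|M2) = 0.52·0.588 + 0.11·0.086 + 0.37·0.174 = 0.30576 + 0.00946 + 0.06438 = 0.3796
P(S|M3) = 0.6·0.145 + 0.2·0.666 + 0.2·0.24 = 0.087 + 0.1332 + 0.048 = 0.2682
By total probability over the outer partition,
P(S) = 0.15·0.29982 + 0.81·0.3796 + 0.04·0.2682
      = 0.044973 + 0.307476 + 0.010728 = 0.363177

0.3632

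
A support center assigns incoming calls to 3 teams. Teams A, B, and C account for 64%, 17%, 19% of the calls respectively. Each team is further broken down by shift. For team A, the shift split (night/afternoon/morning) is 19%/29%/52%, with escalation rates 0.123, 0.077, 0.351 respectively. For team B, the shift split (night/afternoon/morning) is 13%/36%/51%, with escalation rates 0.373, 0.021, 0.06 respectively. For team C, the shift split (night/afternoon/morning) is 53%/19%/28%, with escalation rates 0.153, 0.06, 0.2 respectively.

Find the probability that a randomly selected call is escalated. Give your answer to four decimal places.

P(E|A) = 0.19·0.123 + 0.29·0.077 + 0.52·0.351 = 0.02337 + 0.02233 + 0.18252 = 0.22822
P(E|B) = 0.13·0.373 + 0.36·0.021 + 0.51·0.06 = 0.04849 + 0.00756 + 0.0306 = 0.08665
P(E|C) = 0.53·0.153 + 0.19·0.06 + 0.28·0.2 = 0.08109 + 0.0114 + 0.056 = 0.14849
By total probability over the outer partition,
P(E) = 0.64·0.22822 + 0.17·0.08665 + 0.19·0.14849
      = 0.1460608 + 0.0147305 + 0.0282131 = 0.1890044

P(E) ≈ 0.1890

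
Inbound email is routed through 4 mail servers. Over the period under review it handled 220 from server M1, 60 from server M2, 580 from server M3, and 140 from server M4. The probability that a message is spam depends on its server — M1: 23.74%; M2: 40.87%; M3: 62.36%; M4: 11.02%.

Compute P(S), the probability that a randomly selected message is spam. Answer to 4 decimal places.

0.4539

Total: 220 + 60 + 580 + 140 = 1000.
P(M1) = 220/1000 = 0.22. P(M2) = 60/1000 = 0.06. P(M3) = 580/1000 = 0.58. P(M4) = 140/1000 = 0.14.
Using total probability over the partition,
P(S) = P(S|M1)·P(M1) + P(S|M2)·P(M2) + P(S|M3)·P(M3) + P(S|M4)·P(M4)
      = 0.2374·0.22 + 0.4087·0.06 + 0.6236·0.58 + 0.1102·0.14
      = 0.052228 + 0.024522 + 0.361688 + 0.015428 = 0.453866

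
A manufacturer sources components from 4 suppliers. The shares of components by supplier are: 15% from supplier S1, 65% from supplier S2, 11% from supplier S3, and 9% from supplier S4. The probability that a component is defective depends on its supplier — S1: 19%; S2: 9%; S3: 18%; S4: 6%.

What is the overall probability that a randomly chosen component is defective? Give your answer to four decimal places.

P(D) = P(D|S1)·P(S1) + P(D|S2)·P(S2) + P(D|S3)·P(S3) + P(D|S4)·P(S4)
      = 0.19·0.15 + 0.09·0.65 + 0.18·0.11 + 0.06·0.09
      = 0.0285 + 0.0585 + 0.0198 + 0.0054 = 0.1122

P(D) ≈ 0.1122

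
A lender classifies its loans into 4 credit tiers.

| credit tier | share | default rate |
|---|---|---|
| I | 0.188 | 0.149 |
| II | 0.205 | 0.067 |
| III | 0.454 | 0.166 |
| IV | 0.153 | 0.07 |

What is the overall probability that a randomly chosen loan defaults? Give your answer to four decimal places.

Using total probability over the partition,
P(D) = P(D|I)·P(I) + P(D|II)·P(II) + P(D|III)·P(III) + P(D|IV)·P(IV)
      = 0.149·0.188 + 0.067·0.205 + 0.166·0.454 + 0.07·0.153
      = 0.028012 + 0.013735 + 0.075364 + 0.01071 = 0.127821

P(D) ≈ 0.1278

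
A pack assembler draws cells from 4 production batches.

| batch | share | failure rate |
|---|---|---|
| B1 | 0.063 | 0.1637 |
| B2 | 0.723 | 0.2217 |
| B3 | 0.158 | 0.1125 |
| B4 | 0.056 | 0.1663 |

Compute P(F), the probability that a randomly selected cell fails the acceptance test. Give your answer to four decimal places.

0.1977

P(F) = P(F|B1)·P(B1) + P(F|B2)·P(B2) + P(F|B3)·P(B3) + P(F|B4)·P(B4)
      = 0.1637·0.063 + 0.2217·0.723 + 0.1125·0.158 + 0.1663·0.056
      = 0.0103131 + 0.1602891 + 0.017775 + 0.0093128 = 0.19769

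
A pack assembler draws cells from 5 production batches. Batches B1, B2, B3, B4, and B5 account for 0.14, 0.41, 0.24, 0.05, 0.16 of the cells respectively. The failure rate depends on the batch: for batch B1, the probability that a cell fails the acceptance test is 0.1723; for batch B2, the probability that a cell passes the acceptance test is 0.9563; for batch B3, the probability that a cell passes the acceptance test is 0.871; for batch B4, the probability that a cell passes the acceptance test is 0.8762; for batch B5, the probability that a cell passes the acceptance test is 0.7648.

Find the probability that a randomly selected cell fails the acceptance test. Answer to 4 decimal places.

P(F|B2) = 1 − 0.9563 = 0.0437.
P(F|B3) = 1 − 0.871 = 0.129.
P(F|B4) = 1 − 0.8762 = 0.1238.
P(F|B5) = 1 − 0.7648 = 0.2352.
By the law of total probability,
P(F) = P(F|B1)·P(B1) + P(F|B2)·P(B2) + P(F|B3)·P(B3) + P(F|B4)·P(B4) + P(F|B5)·P(B5)
      = 0.1723·0.14 + 0.0437·0.41 + 0.129·0.24 + 0.1238·0.05 + 0.2352·0.16
      = 0.024122 + 0.017917 + 0.03096 + 0.00619 + 0.037632 = 0.116821

0.1168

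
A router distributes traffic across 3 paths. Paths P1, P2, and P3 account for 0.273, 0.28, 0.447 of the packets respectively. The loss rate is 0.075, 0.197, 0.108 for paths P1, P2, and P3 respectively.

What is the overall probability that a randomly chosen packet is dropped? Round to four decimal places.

Summing over the partition,
P(L) = P(L|P1)·P(P1) + P(L|P2)·P(P2) + P(L|P3)·P(P3)
      = 0.075·0.273 + 0.197·0.28 + 0.108·0.447
      = 0.020475 + 0.05516 + 0.048276 = 0.123911

0.1239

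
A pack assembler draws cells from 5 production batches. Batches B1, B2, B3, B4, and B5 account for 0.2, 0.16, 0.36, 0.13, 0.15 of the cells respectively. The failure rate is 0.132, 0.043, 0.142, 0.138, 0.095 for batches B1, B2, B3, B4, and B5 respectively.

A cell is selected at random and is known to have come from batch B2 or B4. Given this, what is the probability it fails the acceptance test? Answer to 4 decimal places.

0.0856

Let S = {B2, B4}.
P(S) = 0.16 + 0.13 = 0.29.
P(F ∩ S) = 0.043·0.16 + 0.138·0.13 = 0.00688 + 0.01794 = 0.02482.
P(F | S) = 0.02482 / 0.29 = 0.085586…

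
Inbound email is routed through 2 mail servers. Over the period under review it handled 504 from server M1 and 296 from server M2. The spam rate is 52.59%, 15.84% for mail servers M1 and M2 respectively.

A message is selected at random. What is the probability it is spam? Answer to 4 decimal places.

Total: 504 + 296 = 800.
P(M1) = 504/800 = 0.63. P(M2) = 296/800 = 0.37.
P(S) = P(S|M1)·P(M1) + P(S|M2)·P(M2)
      = 0.5259·0.63 + 0.1584·0.37
      = 0.331317 + 0.058608 = 0.389925

0.3899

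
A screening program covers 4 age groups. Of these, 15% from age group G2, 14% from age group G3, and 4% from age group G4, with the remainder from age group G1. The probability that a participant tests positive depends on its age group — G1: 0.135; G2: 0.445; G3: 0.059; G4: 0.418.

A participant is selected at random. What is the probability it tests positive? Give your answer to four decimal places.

P(G1) = 1 − (0.15 + 0.14 + 0.04) = 0.67.
Summing over the partition,
P(T) = P(T|G1)·P(G1) + P(T|G2)·P(G2) + P(T|G3)·P(G3) + P(T|G4)·P(G4)
      = 0.135·0.67 + 0.445·0.15 + 0.059·0.14 + 0.418·0.04
      = 0.09045 + 0.06675 + 0.00826 + 0.01672 = 0.18218

P(T) ≈ 0.1822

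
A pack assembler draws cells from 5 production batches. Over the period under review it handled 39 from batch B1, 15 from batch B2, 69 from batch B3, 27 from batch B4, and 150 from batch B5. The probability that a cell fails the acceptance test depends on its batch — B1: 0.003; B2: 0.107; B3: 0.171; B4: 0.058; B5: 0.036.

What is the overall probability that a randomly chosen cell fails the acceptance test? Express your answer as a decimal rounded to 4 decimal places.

P(F) ≈ 0.0683

Total: 39 + 15 + 69 + 27 + 150 = 300.
P(B1) = 39/300 = 0.13. P(B2) = 15/300 = 0.05. P(B3) = 69/300 = 0.23. P(B4) = 27/300 = 0.09. P(B5) = 150/300 = 0.5.
Using total probability over the partition,
P(F) = P(F|B1)·P(B1) + P(F|B2)·P(B2) + P(F|B3)·P(B3) + P(F|B4)·P(B4) + P(F|B5)·P(B5)
      = 0.003·0.13 + 0.107·0.05 + 0.171·0.23 + 0.058·0.09 + 0.036·0.5
      = 0.00039 + 0.00535 + 0.03933 + 0.00522 + 0.018 = 0.06829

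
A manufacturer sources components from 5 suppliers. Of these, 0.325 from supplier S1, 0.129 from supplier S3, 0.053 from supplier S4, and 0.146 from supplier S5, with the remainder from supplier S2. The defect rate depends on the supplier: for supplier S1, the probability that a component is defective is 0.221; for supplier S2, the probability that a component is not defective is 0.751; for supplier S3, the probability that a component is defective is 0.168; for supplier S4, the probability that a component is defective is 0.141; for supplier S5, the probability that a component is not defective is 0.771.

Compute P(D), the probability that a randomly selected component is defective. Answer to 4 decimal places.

0.2208

P(S2) = 1 − (0.325 + 0.129 + 0.053 + 0.146) = 0.347.
P(D|S2) = 1 − 0.751 = 0.249.
P(D|S5) = 1 − 0.771 = 0.229.
By the law of total probability,
P(D) = P(D|S1)·P(S1) + P(D|S2)·P(S2) + P(D|S3)·P(S3) + P(D|S4)·P(S4) + P(D|S5)·P(S5)
      = 0.221·0.325 + 0.249·0.347 + 0.168·0.129 + 0.141·0.053 + 0.229·0.146
      = 0.071825 + 0.086403 + 0.021672 + 0.007473 + 0.033434 = 0.220807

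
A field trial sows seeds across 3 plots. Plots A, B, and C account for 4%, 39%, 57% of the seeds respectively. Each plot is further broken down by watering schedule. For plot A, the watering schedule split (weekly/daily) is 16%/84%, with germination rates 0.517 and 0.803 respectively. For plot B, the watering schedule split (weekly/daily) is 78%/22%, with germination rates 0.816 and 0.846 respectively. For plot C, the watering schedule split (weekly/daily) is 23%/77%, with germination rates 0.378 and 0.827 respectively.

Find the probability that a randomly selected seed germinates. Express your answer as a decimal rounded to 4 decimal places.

P(G|A) = 0.16·0.517 + 0.84·0.803 = 0.08272 + 0.67452 = 0.75724
P(G|B) = 0.78·0.816 + 0.22·0.846 = 0.63648 + 0.18612 = 0.8226
P(G|C) = 0.23·0.378 + 0.77·0.827 = 0.08694 + 0.63679 = 0.72373
By total probability over the outer partition,
P(G) = 0.04·0.75724 + 0.39·0.8226 + 0.57·0.72373
      = 0.0302896 + 0.320814 + 0.4125261 = 0.7636297

P(G) ≈ 0.7636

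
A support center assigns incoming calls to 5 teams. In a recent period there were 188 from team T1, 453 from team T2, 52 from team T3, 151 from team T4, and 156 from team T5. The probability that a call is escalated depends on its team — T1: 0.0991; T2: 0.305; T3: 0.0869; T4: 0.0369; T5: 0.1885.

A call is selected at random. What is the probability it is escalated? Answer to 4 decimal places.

P(E) ≈ 0.1963

Total: 188 + 453 + 52 + 151 + 156 = 1000.
P(T1) = 188/1000 = 0.188. P(T2) = 453/1000 = 0.453. P(T3) = 52/1000 = 0.052. P(T4) = 151/1000 = 0.151. P(T5) = 156/1000 = 0.156.
P(E) = P(E|T1)·P(T1) + P(E|T2)·P(T2) + P(E|T3)·P(T3) + P(E|T4)·P(T4) + P(E|T5)·P(T5)
      = 0.0991·0.188 + 0.305·0.453 + 0.0869·0.052 + 0.0369·0.151 + 0.1885·0.156
      = 0.0186308 + 0.138165 + 0.0045188 + 0.0055719 + 0.029406 = 0.1962925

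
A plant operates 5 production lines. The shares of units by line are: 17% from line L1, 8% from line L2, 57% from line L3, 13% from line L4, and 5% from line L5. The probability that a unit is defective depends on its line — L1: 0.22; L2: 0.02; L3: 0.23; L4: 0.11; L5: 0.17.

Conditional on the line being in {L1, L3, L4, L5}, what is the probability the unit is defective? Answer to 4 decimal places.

P(D|S) ≈ 0.2079

Let S = {L1, L3, L4, L5}.
P(S) = 0.17 + 0.57 + 0.13 + 0.05 = 0.92.
P(D ∩ S) = 0.22·0.17 + 0.23·0.57 + 0.11·0.13 + 0.17·0.05 = 0.0374 + 0.1311 + 0.0143 + 0.0085 = 0.1913.
P(D | S) = 0.1913 / 0.92 = 0.207935…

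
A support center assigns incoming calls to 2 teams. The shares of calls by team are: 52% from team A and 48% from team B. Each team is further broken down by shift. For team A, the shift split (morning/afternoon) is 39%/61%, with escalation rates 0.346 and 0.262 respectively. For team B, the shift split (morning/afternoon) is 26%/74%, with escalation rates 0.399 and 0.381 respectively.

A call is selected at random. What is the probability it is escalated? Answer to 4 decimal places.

0.3384

P(E|A) = 0.39·0.346 + 0.61·0.262 = 0.13494 + 0.15982 = 0.29476
P(E|B) = 0.26·0.399 + 0.74·0.381 = 0.10374 + 0.28194 = 0.38568
By total probability over the outer partition,
P(E) = 0.52·0.29476 + 0.48·0.38568
      = 0.1532752 + 0.1851264 = 0.3384016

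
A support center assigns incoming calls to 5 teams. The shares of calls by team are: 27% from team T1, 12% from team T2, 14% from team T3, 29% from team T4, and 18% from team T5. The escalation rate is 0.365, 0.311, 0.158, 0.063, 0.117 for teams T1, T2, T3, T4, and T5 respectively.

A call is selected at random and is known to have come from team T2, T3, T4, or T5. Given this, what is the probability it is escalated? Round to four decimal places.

0.1353

Let S = {T2, T3, T4, T5}.
P(S) = 0.12 + 0.14 + 0.29 + 0.18 = 0.73.
P(E ∩ S) = 0.311·0.12 + 0.158·0.14 + 0.063·0.29 + 0.117·0.18 = 0.03732 + 0.02212 + 0.01827 + 0.02106 = 0.09877.
P(E | S) = 0.09877 / 0.73 = 0.135301…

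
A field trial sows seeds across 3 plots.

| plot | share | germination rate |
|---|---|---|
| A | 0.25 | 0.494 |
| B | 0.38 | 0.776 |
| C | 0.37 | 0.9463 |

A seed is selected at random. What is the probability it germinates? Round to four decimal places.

Using total probability over the partition,
P(G) = P(G|A)·P(A) + P(G|B)·P(B) + P(G|C)·P(C)
      = 0.494·0.25 + 0.776·0.38 + 0.9463·0.37
      = 0.1235 + 0.29488 + 0.350131 = 0.768511

0.7685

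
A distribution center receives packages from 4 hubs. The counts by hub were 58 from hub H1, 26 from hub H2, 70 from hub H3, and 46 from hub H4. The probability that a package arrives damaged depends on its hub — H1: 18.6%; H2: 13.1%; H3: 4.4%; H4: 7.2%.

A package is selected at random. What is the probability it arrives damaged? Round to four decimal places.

P(D) ≈ 0.1029

Total: 58 + 26 + 70 + 46 = 200.
P(H1) = 58/200 = 0.29. P(H2) = 26/200 = 0.13. P(H3) = 70/200 = 0.35. P(H4) = 46/200 = 0.23.
P(D) = P(D|H1)·P(H1) + P(D|H2)·P(H2) + P(D|H3)·P(H3) + P(D|H4)·P(H4)
      = 0.186·0.29 + 0.131·0.13 + 0.044·0.35 + 0.072·0.23
      = 0.05394 + 0.01703 + 0.0154 + 0.01656 = 0.10293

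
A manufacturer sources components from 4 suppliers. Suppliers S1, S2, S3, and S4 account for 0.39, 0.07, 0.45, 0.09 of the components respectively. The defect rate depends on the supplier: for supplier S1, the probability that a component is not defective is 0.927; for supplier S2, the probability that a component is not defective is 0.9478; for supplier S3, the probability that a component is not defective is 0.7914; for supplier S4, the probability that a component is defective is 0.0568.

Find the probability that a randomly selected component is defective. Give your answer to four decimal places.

P(D|S1) = 1 − 0.927 = 0.073.
P(D|S2) = 1 − 0.9478 = 0.0522.
P(D|S3) = 1 − 0.7914 = 0.2086.
P(D) = P(D|S1)·P(S1) + P(D|S2)·P(S2) + P(D|S3)·P(S3) + P(D|S4)·P(S4)
      = 0.073·0.39 + 0.0522·0.07 + 0.2086·0.45 + 0.0568·0.09
      = 0.02847 + 0.003654 + 0.09387 + 0.005112 = 0.131106

P(D) ≈ 0.1311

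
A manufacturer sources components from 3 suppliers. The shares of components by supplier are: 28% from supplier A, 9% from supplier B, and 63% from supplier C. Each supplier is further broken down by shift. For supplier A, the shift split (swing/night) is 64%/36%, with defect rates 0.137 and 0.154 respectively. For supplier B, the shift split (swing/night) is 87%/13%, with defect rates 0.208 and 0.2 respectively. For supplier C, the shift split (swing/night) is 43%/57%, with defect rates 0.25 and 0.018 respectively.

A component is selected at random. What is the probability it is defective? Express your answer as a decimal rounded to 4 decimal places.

0.1329

P(D|A) = 0.64·0.137 + 0.36·0.154 = 0.08768 + 0.05544 = 0.14312
P(D|B) = 0.87·0.208 + 0.13·0.2 = 0.18096 + 0.026 = 0.20696
P(D|C) = 0.43·0.25 + 0.57·0.018 = 0.1075 + 0.01026 = 0.11776
Then overall,
P(D) = 0.28·0.14312 + 0.09·0.20696 + 0.63·0.11776
      = 0.0400736 + 0.0186264 + 0.0741888 = 0.1328888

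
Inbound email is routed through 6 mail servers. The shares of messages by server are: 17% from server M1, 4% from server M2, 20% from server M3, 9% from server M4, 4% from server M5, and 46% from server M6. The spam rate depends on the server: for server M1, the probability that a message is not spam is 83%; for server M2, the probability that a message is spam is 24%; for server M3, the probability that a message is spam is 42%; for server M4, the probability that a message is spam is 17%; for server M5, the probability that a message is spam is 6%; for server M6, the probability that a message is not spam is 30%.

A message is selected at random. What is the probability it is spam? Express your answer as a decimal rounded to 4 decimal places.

P(S|M1) = 1 − 0.83 = 0.17.
P(S|M6) = 1 − 0.3 = 0.7.
P(S) = P(S|M1)·P(M1) + P(S|M2)·P(M2) + P(S|M3)·P(M3) + P(S|M4)·P(M4) + P(S|M5)·P(M5) + P(S|M6)·P(M6)
      = 0.17·0.17 + 0.24·0.04 + 0.42·0.2 + 0.17·0.09 + 0.06·0.04 + 0.7·0.46
      = 0.0289 + 0.0096 + 0.084 + 0.0153 + 0.0024 + 0.322 = 0.4622

P(S) ≈ 0.4622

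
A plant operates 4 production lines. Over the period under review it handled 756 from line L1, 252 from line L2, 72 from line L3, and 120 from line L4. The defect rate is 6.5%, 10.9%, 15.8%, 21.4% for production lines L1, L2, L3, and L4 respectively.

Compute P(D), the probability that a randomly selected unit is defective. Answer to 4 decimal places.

P(D) ≈ 0.0947

Total: 756 + 252 + 72 + 120 = 1200.
P(L1) = 756/1200 = 0.63. P(L2) = 252/1200 = 0.21. P(L3) = 72/1200 = 0.06. P(L4) = 120/1200 = 0.1.
By the law of total probability,
P(D) = P(D|L1)·P(L1) + P(D|L2)·P(L2) + P(D|L3)·P(L3) + P(D|L4)·P(L4)
      = 0.065·0.63 + 0.109·0.21 + 0.158·0.06 + 0.214·0.1
      = 0.04095 + 0.02289 + 0.00948 + 0.0214 = 0.09472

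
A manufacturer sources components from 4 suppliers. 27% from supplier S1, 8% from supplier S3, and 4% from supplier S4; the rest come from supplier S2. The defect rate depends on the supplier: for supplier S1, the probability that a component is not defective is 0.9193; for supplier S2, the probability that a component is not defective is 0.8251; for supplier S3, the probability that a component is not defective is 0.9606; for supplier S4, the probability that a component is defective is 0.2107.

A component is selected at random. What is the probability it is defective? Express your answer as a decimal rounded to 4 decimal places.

P(S2) = 1 − (0.27 + 0.08 + 0.04) = 0.61.
P(D|S1) = 1 − 0.9193 = 0.0807.
P(D|S2) = 1 − 0.8251 = 0.1749.
P(D|S3) = 1 − 0.9606 = 0.0394.
P(D) = P(D|S1)·P(S1) + P(D|S2)·P(S2) + P(D|S3)·P(S3) + P(D|S4)·P(S4)
      = 0.0807·0.27 + 0.1749·0.61 + 0.0394·0.08 + 0.2107·0.04
      = 0.021789 + 0.106689 + 0.003152 + 0.008428 = 0.140058

P(D) ≈ 0.1401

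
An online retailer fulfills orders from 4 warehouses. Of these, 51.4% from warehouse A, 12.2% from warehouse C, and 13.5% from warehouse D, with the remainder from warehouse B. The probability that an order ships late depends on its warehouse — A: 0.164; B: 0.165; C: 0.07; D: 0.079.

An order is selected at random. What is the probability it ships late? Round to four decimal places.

P(B) = 1 − (0.514 + 0.122 + 0.135) = 0.229.
P(L) = P(L|A)·P(A) + P(L|B)·P(B) + P(L|C)·P(C) + P(L|D)·P(D)
      = 0.164·0.514 + 0.165·0.229 + 0.07·0.122 + 0.079·0.135
      = 0.084296 + 0.037785 + 0.00854 + 0.010665 = 0.141286

0.1413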